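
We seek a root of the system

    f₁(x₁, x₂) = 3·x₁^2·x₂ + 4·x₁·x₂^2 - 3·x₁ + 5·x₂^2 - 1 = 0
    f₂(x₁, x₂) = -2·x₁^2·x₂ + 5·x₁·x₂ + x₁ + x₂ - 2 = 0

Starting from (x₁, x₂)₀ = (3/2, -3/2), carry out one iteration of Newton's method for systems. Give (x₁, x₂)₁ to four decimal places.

At (3/2, -3/2): F = (9.1250, -6.5000).
Jacobian J = [[6·x₁·x₂ + 4·x₂^2 - 3, 3·x₁^2 + 8·x₁·x₂ + 10·x₂], [-4·x₁·x₂ + 5·x₂ + 1, -2·x₁^2 + 5·x₁ + 1]].
At the point, J = [[-7.5000, -26.2500], [2.5000, 4.0000]] (det J = 35.6250).
Solving J·Δ = −F gives Δ = (3.7649, -0.7281).
Then the next iterate is (x₁, x₂)₁ = (5.2649, -2.2281).

(5.2649, -2.2281)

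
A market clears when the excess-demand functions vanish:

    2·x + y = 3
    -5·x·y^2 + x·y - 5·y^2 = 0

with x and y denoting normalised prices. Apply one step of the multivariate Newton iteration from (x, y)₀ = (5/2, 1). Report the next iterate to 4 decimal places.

At (5/2, 1): F = (3.0000, -15.0000).
Jacobian J = [[2, 1], [-5·y^2 + y, -10·x·y + x - 10·y]].
At the point, J = [[2.0000, 1.0000], [-4.0000, -32.5000]] (det J = -61.0000).
Solving J·Δ = −F gives Δ = (-1.3525, -0.2951).
Then the next iterate is (x, y)₁ = (1.1475, 0.7049).

(1.1475, 0.7049)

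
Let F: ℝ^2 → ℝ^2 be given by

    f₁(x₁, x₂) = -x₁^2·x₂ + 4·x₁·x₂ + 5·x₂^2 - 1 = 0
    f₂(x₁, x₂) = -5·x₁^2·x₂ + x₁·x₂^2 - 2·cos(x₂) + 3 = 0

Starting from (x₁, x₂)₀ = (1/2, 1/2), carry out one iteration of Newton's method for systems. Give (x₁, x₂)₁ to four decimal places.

At (1/2, 1/2): F = (1.1250, 0.744835).
Jacobian J = [[-2·x₁·x₂ + 4·x₂, -x₁^2 + 4·x₁ + 10·x₂], [-10·x₁·x₂ + x₂^2, -5·x₁^2 + 2·x₁·x₂ + 2·sin(x₂)]].
At the point, J = [[1.5000, 6.7500], [-2.2500, 0.208851]] (det J = 15.500777).
Solving J·Δ = −F gives Δ = (0.3092, -0.2354).
Then the next iterate is (x₁, x₂)₁ = (0.8092, 0.2646).

(0.8092, 0.2646)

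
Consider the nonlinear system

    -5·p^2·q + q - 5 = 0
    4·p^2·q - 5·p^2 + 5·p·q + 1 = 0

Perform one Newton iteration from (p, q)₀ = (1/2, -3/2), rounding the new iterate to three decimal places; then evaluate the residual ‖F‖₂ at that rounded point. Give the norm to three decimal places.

63.773

At (1/2, -3/2): F = (-4.625, -5.500).
Jacobian J = [[-10·p·q, -5·p^2 + 1], [8·p·q - 10·p + 5·q, 4·p^2 + 5·p]].
At the point, J = [[7.500, -0.250], [-18.500, 3.500]] (det J = 21.625).
Solving J·Δ = −F gives Δ = (0.812, 5.864).
Then the next iterate is (p, q)₁ = (1.312, 4.364).
Re-evaluating at (1.312, 4.364): F = (-38.19573, 51.06890), so ‖F‖₂ = 63.773.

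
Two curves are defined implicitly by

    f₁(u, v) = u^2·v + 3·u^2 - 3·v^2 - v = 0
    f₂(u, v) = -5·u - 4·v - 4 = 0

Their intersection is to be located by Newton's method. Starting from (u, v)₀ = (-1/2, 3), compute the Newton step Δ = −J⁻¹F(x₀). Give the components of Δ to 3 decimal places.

At (-1/2, 3): F = (-28.500, -13.500).
Jacobian J = [[2·u·v + 6·u, u^2 - 6·v - 1], [-5, -4]].
At the point, J = [[-6.000, -18.750], [-5.000, -4.000]] (det J = -69.750).
Solving J·Δ = −F gives Δ = (-1.995, -0.882).

(-1.995, -0.882)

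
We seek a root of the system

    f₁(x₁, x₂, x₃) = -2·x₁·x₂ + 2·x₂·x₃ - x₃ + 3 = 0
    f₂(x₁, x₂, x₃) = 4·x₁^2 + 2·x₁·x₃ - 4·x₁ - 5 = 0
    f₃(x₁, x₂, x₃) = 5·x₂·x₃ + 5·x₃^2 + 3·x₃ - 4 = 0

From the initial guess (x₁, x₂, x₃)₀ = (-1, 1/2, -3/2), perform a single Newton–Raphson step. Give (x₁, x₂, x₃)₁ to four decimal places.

At (-1, 1/2, -3/2): F = (4.0000, 6.0000, -1.0000).
Jacobian J = [[-2·x₂, -2·x₁ + 2·x₃, 2·x₂ - 1], [8·x₁ + 2·x₃ - 4, 0, 2·x₁], [0, 5·x₃, 5·x₂ + 10·x₃ + 3]].
At the point, J = [[-1.0000, -1.0000, 0.0000], [-15.0000, 0.0000, -2.0000], [0.0000, -7.5000, -9.5000]] (det J = 157.5000).
Solving J·Δ = −F gives Δ = (0.7556, 3.2444, -2.6667).
Then the next iterate is (x₁, x₂, x₃)₁ = (-0.2444, 3.7444, -4.1667).

(-0.2444, 3.7444, -4.1667)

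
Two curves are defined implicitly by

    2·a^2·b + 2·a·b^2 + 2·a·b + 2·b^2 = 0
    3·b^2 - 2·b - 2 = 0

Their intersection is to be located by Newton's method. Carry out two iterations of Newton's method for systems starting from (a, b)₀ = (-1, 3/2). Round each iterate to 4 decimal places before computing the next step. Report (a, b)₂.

(-1.0000, 1.2159)

At (-1, 3/2): F = (0.0000, 1.7500).
Jacobian J = [[4·a·b + 2·b^2 + 2·b, 2·a^2 + 4·a·b + 2·a + 4·b], [0, 6·b - 2]].
At the point, J = [[1.5000, 0.0000], [0.0000, 7.0000]] (det J = 10.5000).
Solving J·Δ = −F gives Δ = (0.0000, -0.2500).
Then the next iterate is (a, b)₁ = (-1.0000, 1.2500).
Round to (-1.0000, 1.2500) and repeat: F = (0.0000, 0.1875), J = [[0.6250, 0.0000], [0.0000, 5.5000]].
Δ = (0.0000, -0.0341), so (a, b)₂ = (-1.0000, 1.2159).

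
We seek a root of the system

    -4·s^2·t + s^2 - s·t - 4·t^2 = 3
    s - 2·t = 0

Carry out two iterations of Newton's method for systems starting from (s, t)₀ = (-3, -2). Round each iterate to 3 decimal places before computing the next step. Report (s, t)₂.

At (-3, -2): F = (56.000, 1.000).
Jacobian J = [[-8·s·t + 2·s - t, -4·s^2 - s - 8·t], [1, -2]].
At the point, J = [[-52.000, -17.000], [1.000, -2.000]] (det J = 121.000).
Solving J·Δ = −F gives Δ = (0.785, 0.893).
Then the next iterate is (s, t)₁ = (-2.215, -1.107).
Round to (-2.215, -1.107) and repeat: F = (16.27719, -0.001), J = [[-22.93904, -8.55390], [1.000, -2.000]].
Δ = (0.598, 0.299), so (s, t)₂ = (-1.617, -0.808).

(-1.617, -0.808)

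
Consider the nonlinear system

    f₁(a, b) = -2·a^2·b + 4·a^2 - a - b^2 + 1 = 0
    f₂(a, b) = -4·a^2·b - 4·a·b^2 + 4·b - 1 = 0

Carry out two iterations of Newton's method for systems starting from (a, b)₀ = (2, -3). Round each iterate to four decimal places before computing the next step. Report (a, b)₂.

At (2, -3): F = (30.0000, -37.0000).
Jacobian J = [[-4·a·b + 8·a - 1, -2·a^2 - 2·b], [-8·a·b - 4·b^2, -4·a^2 - 8·a·b + 4]].
At the point, J = [[39.0000, -2.0000], [12.0000, 36.0000]] (det J = 1428.0000).
Solving J·Δ = −F gives Δ = (-0.7045, 1.2626).
Then the next iterate is (a, b)₁ = (1.2955, -1.7374).
Round to (1.2955, -1.7374) and repeat: F = (9.231049, -11.928117), J = [[18.367207, 0.118159], [5.932179, 15.293133]].
Δ = (-0.5089, 0.9774), so (a, b)₂ = (0.7866, -0.7600).

(0.7866, -0.7600)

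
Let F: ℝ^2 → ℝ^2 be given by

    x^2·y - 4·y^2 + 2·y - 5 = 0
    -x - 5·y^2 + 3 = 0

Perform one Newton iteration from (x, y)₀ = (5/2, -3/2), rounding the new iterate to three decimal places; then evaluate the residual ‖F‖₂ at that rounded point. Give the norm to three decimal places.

10.591

At (5/2, -3/2): F = (-26.375, -10.750).
Jacobian J = [[2·x·y, x^2 - 8·y + 2], [-1, -10·y]].
At the point, J = [[-7.500, 20.250], [-1.000, 15.000]] (det J = -92.250).
Solving J·Δ = −F gives Δ = (-1.929, 0.588).
Then the next iterate is (x, y)₁ = (0.571, -0.912).
Re-evaluating at (0.571, -0.912): F = (-10.44833, -1.72972), so ‖F‖₂ = 10.591.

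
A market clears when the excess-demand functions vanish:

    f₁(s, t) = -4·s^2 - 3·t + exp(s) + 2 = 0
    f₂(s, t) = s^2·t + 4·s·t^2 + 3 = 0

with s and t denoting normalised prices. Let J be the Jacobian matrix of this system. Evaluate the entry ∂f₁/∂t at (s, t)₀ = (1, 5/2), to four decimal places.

-3.0000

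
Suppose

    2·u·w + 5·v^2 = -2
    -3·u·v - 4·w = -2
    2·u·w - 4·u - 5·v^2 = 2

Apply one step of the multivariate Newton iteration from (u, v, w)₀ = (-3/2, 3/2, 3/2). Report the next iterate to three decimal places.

(-1.240, 0.782, 1.087)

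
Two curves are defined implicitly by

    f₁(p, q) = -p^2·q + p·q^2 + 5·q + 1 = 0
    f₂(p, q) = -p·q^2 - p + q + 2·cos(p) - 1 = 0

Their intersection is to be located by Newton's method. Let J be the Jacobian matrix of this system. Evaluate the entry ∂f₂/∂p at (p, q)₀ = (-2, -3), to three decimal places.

-8.181

∂f₂/∂p = -q^2 - 2·sin(p) - 1.
At (-2, -3) this is -8.181.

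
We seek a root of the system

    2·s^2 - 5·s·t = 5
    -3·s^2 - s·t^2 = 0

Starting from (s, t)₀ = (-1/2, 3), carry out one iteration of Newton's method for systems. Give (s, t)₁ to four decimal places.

(-0.5104, 1.7292)

At (-1/2, 3): F = (3.0000, 3.7500).
Jacobian J = [[4·s - 5·t, -5·s], [-6·s - t^2, -2·s·t]].
At the point, J = [[-17.0000, 2.5000], [-6.0000, 3.0000]] (det J = -36.0000).
Solving J·Δ = −F gives Δ = (-0.0104, -1.2708).
Then the next iterate is (s, t)₁ = (-0.5104, 1.7292).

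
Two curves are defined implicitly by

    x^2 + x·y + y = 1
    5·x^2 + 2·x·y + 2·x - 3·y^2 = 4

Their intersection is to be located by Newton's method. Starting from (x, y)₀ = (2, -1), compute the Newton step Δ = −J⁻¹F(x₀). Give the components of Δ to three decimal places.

At (2, -1): F = (0.000, 13.000).
Jacobian J = [[2·x + y, x + 1], [10·x + 2·y + 2, 2·x - 6·y]].
At the point, J = [[3.000, 3.000], [20.000, 10.000]] (det J = -30.000).
Solving J·Δ = −F gives Δ = (-1.300, 1.300).

(-1.300, 1.300)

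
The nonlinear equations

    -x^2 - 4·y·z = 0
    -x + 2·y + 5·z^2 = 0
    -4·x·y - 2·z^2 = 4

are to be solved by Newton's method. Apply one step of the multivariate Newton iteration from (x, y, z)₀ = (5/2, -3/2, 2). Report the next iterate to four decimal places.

At (5/2, -3/2, 2): F = (5.7500, 14.5000, 3.0000).
Jacobian J = [[-2·x, -4·z, -4·y], [-1, 2, 10·z], [-4·y, -4·x, -4·z]].
At the point, J = [[-5.0000, -8.0000, 6.0000], [-1.0000, 2.0000, 20.0000], [6.0000, -10.0000, -8.0000]] (det J = -1828.0000).
Solving J·Δ = −F gives Δ = (-0.6871, 0.5383, -0.8132).
Then the next iterate is (x, y, z)₁ = (1.8129, -0.9617, 1.1868).

(1.8129, -0.9617, 1.1868)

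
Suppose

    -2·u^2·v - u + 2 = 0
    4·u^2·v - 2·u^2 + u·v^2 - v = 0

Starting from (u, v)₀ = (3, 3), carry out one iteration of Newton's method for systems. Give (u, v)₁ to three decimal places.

At (3, 3): F = (-55.000, 114.000).
Jacobian J = [[-4·u·v - 1, -2·u^2], [8·u·v - 4·u + v^2, 4·u^2 + 2·u·v - 1]].
At the point, J = [[-37.000, -18.000], [69.000, 53.000]] (det J = -719.000).
Solving J·Δ = −F gives Δ = (-1.200, -0.588).
Then the next iterate is (u, v)₁ = (1.800, 2.412).

(1.800, 2.412)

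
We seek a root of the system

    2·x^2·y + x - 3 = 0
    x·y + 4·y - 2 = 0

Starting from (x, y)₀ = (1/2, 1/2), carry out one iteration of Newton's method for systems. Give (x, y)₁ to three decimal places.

(1.671, 0.314)

At (1/2, 1/2): F = (-2.250, 0.250).
Jacobian J = [[4·x·y + 1, 2·x^2], [y, x + 4]].
At the point, J = [[2.000, 0.500], [0.500, 4.500]] (det J = 8.750).
Solving J·Δ = −F gives Δ = (1.171, -0.186).
Then the next iterate is (x, y)₁ = (1.671, 0.314).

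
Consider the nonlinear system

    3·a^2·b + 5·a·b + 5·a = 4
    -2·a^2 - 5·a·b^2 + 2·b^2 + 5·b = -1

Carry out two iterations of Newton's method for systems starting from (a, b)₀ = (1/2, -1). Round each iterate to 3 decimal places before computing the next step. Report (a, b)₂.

At (1/2, -1): F = (-4.750, -5.000).
Jacobian J = [[6·a·b + 5·b + 5, 3·a^2 + 5·a], [-4·a - 5·b^2, -10·a·b + 4·b + 5]].
At the point, J = [[-3.000, 3.250], [-7.000, 6.000]] (det J = 4.750).
Solving J·Δ = −F gives Δ = (2.579, 3.842).
Then the next iterate is (a, b)₁ = (3.079, 2.842).
Round to (3.079, 2.842) and repeat: F = (135.97612, -111.94141), J = [[71.71311, 43.83572], [-52.70082, -71.13718]].
Δ = (-1.707, -0.309), so (a, b)₂ = (1.372, 2.533).

(1.372, 2.533)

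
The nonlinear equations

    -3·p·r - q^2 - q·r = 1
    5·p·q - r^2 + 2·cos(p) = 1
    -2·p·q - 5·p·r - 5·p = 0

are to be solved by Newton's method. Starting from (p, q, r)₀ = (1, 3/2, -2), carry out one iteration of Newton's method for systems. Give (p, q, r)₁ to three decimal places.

(-0.113, 2.403, -2.406)

At (1, 3/2, -2): F = (5.750, 3.58060, 2.000).
Jacobian J = [[-3·r, -2·q - r, -3·p - q], [5·q - 2·sin(p), 5·p, -2·r], [-2·q - 5·r - 5, -2·p, -5·p]].
At the point, J = [[6.000, -1.000, -4.500], [5.81706, 5.000, 4.000], [2.000, -2.000, -5.000]] (det J = -41.73177).
Solving J·Δ = −F gives Δ = (-1.113, 0.903, -0.406).
Then the next iterate is (p, q, r)₁ = (-0.113, 2.403, -2.406).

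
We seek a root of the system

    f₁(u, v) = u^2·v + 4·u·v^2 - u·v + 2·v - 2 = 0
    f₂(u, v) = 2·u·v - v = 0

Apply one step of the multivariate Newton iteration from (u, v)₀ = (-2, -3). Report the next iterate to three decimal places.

(2.321, -5.185)

At (-2, -3): F = (-98.000, 15.000).
Jacobian J = [[2·u·v + 4·v^2 - v, u^2 + 8·u·v - u + 2], [2·v, 2·u - 1]].
At the point, J = [[51.000, 56.000], [-6.000, -5.000]] (det J = 81.000).
Solving J·Δ = −F gives Δ = (4.321, -2.185).
Then the next iterate is (u, v)₁ = (2.321, -5.185).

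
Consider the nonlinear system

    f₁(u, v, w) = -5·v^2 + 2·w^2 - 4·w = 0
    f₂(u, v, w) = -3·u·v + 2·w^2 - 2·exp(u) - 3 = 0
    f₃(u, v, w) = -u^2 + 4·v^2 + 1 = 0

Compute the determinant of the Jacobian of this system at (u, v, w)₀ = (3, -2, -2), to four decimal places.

-4952.8462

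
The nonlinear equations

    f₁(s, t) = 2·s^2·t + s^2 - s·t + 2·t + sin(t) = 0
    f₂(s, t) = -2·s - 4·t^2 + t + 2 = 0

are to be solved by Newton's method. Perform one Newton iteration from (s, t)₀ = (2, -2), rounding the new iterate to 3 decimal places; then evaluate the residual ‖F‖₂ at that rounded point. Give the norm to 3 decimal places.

5.874

At (2, -2): F = (-12.90930, -20.000).
Jacobian J = [[4·s·t + 2·s - t, 2·s^2 - s + cos(t) + 2], [-2, -8·t + 1]].
At the point, J = [[-10.000, 7.58385], [-2.000, 17.000]] (det J = -154.83229).
Solving J·Δ = −F gives Δ = (-0.438, 1.125).
Then the next iterate is (s, t)₁ = (1.562, -0.875).
Re-evaluating at (1.562, -0.875): F = (-2.98068, -5.06150), so ‖F‖₂ = 5.874.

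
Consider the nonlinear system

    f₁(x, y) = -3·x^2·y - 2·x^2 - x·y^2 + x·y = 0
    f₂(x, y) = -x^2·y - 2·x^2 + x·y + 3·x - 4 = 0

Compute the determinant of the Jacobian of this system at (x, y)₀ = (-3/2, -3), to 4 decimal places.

72.0000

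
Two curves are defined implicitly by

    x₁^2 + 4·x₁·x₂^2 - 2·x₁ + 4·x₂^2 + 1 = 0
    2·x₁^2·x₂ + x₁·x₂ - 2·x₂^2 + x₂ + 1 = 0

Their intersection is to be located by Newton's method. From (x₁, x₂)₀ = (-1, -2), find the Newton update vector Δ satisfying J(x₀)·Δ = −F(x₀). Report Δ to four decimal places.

At (-1, -2): F = (4.0000, -11.0000).
Jacobian J = [[2·x₁ + 4·x₂^2 - 2, 8·x₁·x₂ + 8·x₂], [4·x₁·x₂ + x₂, 2·x₁^2 + x₁ - 4·x₂ + 1]].
At the point, J = [[12.0000, 0.0000], [6.0000, 10.0000]] (det J = 120.0000).
Solving J·Δ = −F gives Δ = (-0.3333, 1.3000).

(-0.3333, 1.3000)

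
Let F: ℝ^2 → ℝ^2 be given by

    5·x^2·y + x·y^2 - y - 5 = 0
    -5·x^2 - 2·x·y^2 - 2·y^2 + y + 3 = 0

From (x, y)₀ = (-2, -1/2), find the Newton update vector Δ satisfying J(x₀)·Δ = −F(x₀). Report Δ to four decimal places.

(0.8862, 0.2817)

At (-2, -1/2): F = (-15.0000, -17.0000).
Jacobian J = [[10·x·y + y^2, 5·x^2 + 2·x·y - 1], [-10·x - 2·y^2, -4·x·y - 4·y + 1]].
At the point, J = [[10.2500, 21.0000], [19.5000, -1.0000]] (det J = -419.7500).
Solving J·Δ = −F gives Δ = (0.8862, 0.2817).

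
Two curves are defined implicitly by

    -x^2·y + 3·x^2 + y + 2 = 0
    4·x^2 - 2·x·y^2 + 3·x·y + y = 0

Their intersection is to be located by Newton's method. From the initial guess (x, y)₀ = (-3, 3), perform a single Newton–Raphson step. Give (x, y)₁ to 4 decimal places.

(-0.4697, 3.6250)

At (-3, 3): F = (5.0000, 66.0000).
Jacobian J = [[-2·x·y + 6·x, -x^2 + 1], [8·x - 2·y^2 + 3·y, -4·x·y + 3·x + 1]].
At the point, J = [[0.0000, -8.0000], [-33.0000, 28.0000]] (det J = -264.0000).
Solving J·Δ = −F gives Δ = (2.5303, 0.6250).
Then the next iterate is (x, y)₁ = (-0.4697, 3.6250).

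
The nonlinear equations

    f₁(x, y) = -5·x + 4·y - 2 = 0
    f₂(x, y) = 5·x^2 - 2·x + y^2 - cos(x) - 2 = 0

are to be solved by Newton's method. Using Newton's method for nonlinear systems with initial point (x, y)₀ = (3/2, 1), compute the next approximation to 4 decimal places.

(0.8981, 1.6227)

At (3/2, 1): F = (-5.5000, 7.179263).
Jacobian J = [[-5, 4], [10·x + sin(x) - 2, 2·y]].
At the point, J = [[-5.0000, 4.0000], [13.997495, 2.0000]] (det J = -65.989980).
Solving J·Δ = −F gives Δ = (-0.6019, 0.6227).
Then the next iterate is (x, y)₁ = (0.8981, 1.6227).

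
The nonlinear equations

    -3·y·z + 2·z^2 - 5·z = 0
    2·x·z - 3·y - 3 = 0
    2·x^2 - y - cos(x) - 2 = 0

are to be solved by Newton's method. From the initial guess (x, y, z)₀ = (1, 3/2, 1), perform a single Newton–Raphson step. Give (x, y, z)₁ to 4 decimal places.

(1.0067, -0.5078, 0.7315)

At (1, 3/2, 1): F = (-7.5000, -5.5000, -2.040302).
Jacobian J = [[0, -3·z, -3·y + 4·z - 5], [2·z, -3, 2·x], [4·x + sin(x), -1, 0]].
At the point, J = [[0.0000, -3.0000, -5.5000], [2.0000, -3.0000, 2.0000], [4.841471, -1.0000, 0.0000]] (det J = -97.933097).
Solving J·Δ = −F gives Δ = (0.0067, -2.0078, -0.2685).
Then the next iterate is (x, y, z)₁ = (1.0067, -0.5078, 0.7315).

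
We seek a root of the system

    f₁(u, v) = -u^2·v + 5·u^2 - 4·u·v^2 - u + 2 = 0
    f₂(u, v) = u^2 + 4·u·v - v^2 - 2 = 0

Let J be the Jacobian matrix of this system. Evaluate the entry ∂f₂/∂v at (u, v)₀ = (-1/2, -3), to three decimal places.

∂f₂/∂v = 4·u - 2·v.
At (-1/2, -3) this is 4.000.

4.000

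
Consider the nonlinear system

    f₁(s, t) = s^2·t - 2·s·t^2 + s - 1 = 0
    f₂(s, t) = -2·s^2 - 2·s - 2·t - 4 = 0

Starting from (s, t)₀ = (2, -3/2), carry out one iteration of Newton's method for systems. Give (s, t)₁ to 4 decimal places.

(0.6816, -1.4078)

At (2, -3/2): F = (-14.0000, -13.0000).
Jacobian J = [[2·s·t - 2·t^2 + 1, s^2 - 4·s·t], [-4·s - 2, -2]].
At the point, J = [[-9.5000, 16.0000], [-10.0000, -2.0000]] (det J = 179.0000).
Solving J·Δ = −F gives Δ = (-1.3184, 0.0922).
Then the next iterate is (s, t)₁ = (0.6816, -1.4078).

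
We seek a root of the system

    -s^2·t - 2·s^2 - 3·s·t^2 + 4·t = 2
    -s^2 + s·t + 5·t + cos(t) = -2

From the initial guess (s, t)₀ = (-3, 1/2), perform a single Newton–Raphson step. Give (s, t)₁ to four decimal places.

At (-3, 1/2): F = (-20.2500, -5.122417).
Jacobian J = [[-2·s·t - 4·s - 3·t^2, -s^2 - 6·s·t + 4], [-2·s + t, s - sin(t) + 5]].
At the point, J = [[14.2500, 4.0000], [6.5000, 1.520574]] (det J = -4.331814).
Solving J·Δ = −F gives Δ = (-2.3782, 13.5349).
Then the next iterate is (s, t)₁ = (-5.3782, 14.0349).

(-5.3782, 14.0349)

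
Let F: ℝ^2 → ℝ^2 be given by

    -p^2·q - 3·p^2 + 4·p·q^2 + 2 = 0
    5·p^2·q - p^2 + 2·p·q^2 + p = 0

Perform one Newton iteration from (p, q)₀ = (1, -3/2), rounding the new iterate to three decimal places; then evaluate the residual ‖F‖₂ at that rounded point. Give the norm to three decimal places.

At (1, -3/2): F = (9.500, -3.000).
Jacobian J = [[-2·p·q - 6·p + 4·q^2, -p^2 + 8·p·q], [10·p·q - 2·p + 2·q^2 + 1, 5·p^2 + 4·p·q]].
At the point, J = [[6.000, -13.000], [-11.500, -1.000]] (det J = -155.500).
Solving J·Δ = −F gives Δ = (-0.312, 0.587).
Then the next iterate is (p, q)₁ = (0.688, -0.913).
Re-evaluating at (0.688, -0.913): F = (3.30611, -0.79917), so ‖F‖₂ = 3.401.

3.401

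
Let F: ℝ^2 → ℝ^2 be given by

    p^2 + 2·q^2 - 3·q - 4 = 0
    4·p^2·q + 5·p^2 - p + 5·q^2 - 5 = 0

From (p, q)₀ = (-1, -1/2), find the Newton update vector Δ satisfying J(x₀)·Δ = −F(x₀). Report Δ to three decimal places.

At (-1, -1/2): F = (-1.000, 0.250).
Jacobian J = [[2·p, 4·q - 3], [8·p·q + 10·p - 1, 4·p^2 + 10·q]].
At the point, J = [[-2.000, -5.000], [-7.000, -1.000]] (det J = -33.000).
Solving J·Δ = −F gives Δ = (0.068, -0.227).

(0.068, -0.227)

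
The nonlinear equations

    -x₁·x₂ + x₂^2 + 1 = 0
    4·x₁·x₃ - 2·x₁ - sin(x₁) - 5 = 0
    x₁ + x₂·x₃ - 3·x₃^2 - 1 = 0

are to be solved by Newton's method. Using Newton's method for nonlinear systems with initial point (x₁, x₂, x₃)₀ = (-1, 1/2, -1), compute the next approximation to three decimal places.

(-1.165, -0.416, -0.269)

At (-1, 1/2, -1): F = (1.750, 1.84147, -5.500).
Jacobian J = [[-x₂, -x₁ + 2·x₂, 0], [4·x₃ - cos(x₁) - 2, 0, 4·x₁], [1, x₃, x₂ - 6·x₃]].
At the point, J = [[-0.500, 2.000, 0.000], [-6.54030, 0.000, -4.000], [1.000, -1.000, 6.500]] (det J = 79.02393).
Solving J·Δ = −F gives Δ = (-0.165, -0.916, 0.731).
Then the next iterate is (x₁, x₂, x₃)₁ = (-1.165, -0.416, -0.269).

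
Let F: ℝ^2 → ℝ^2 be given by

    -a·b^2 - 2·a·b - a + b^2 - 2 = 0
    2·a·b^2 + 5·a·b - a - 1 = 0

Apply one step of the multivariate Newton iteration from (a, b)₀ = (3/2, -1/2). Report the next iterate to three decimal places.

(-1.203, -1.080)

At (3/2, -1/2): F = (-2.125, -5.500).
Jacobian J = [[-b^2 - 2·b - 1, -2·a·b - 2·a + 2·b], [2·b^2 + 5·b - 1, 4·a·b + 5·a]].
At the point, J = [[-0.250, -2.500], [-3.000, 4.500]] (det J = -8.625).
Solving J·Δ = −F gives Δ = (-2.703, -0.580).
Then the next iterate is (a, b)₁ = (-1.203, -1.080).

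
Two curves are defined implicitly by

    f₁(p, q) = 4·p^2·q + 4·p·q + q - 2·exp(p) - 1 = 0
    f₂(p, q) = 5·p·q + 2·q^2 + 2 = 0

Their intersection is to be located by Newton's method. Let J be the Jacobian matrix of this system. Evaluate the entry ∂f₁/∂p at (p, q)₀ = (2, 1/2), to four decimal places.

∂f₁/∂p = 8·p·q + 4·q - 2·exp(p).
At (2, 1/2) this is -4.7781.

-4.7781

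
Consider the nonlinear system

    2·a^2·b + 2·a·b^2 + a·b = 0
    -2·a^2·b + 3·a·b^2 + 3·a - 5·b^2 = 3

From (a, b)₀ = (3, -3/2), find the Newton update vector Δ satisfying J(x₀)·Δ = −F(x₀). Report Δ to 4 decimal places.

(-1.1288, 0.3558)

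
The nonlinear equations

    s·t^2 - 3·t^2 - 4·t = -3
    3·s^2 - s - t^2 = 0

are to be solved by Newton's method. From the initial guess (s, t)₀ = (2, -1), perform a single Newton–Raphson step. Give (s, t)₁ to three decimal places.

(0.750, 1.375)

At (2, -1): F = (6.000, 9.000).
Jacobian J = [[t^2, 2·s·t - 6·t - 4], [6·s - 1, -2·t]].
At the point, J = [[1.000, -2.000], [11.000, 2.000]] (det J = 24.000).
Solving J·Δ = −F gives Δ = (-1.250, 2.375).
Then the next iterate is (s, t)₁ = (0.750, 1.375).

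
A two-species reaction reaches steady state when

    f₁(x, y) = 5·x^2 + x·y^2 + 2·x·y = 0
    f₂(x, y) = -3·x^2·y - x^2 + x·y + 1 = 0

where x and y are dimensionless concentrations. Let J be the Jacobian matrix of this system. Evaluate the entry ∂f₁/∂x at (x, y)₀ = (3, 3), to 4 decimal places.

45.0000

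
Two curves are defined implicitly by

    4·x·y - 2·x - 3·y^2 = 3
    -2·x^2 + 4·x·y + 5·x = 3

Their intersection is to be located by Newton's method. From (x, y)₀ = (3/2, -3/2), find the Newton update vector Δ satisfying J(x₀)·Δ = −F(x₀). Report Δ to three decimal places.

(-0.079, 1.408)

At (3/2, -3/2): F = (-21.750, -9.000).
Jacobian J = [[4·y - 2, 4·x - 6·y], [-4·x + 4·y + 5, 4·x]].
At the point, J = [[-8.000, 15.000], [-7.000, 6.000]] (det J = 57.000).
Solving J·Δ = −F gives Δ = (-0.079, 1.408).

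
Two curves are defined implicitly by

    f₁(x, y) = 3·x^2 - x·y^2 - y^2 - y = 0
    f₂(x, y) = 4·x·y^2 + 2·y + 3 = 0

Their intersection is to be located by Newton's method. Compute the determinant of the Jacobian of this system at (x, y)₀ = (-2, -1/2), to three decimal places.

J = [[6·x - y^2, -2·x·y - 2·y - 1], [4·y^2, 8·x·y + 2]].
At the point, J = [[-12.250, -2.000], [1.000, 10.000]].
det J = -120.500.

-120.500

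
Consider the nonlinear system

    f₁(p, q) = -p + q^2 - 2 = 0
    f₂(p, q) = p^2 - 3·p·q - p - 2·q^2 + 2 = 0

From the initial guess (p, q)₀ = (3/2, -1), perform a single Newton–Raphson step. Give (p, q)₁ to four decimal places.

At (3/2, -1): F = (-2.5000, 5.2500).
Jacobian J = [[-1, 2·q], [2·p - 3·q - 1, -3·p - 4·q]].
At the point, J = [[-1.0000, -2.0000], [5.0000, -0.5000]] (det J = 10.5000).
Solving J·Δ = −F gives Δ = (-1.1190, -0.6905).
Then the next iterate is (p, q)₁ = (0.3810, -1.6905).

(0.3810, -1.6905)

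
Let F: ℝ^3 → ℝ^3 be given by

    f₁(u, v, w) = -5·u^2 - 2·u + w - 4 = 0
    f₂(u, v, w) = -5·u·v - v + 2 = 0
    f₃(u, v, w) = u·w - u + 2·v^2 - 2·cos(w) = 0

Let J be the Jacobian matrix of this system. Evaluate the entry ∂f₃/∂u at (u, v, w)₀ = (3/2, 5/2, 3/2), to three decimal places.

0.500

∂f₃/∂u = w - 1.
At (3/2, 5/2, 3/2) this is 0.500.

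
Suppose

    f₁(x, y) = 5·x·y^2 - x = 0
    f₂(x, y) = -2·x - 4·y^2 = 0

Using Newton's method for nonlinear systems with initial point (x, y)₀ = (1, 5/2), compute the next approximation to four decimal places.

At (1, 5/2): F = (30.2500, -27.0000).
Jacobian J = [[5·y^2 - 1, 10·x·y], [-2, -8·y]].
At the point, J = [[30.2500, 25.0000], [-2.0000, -20.0000]] (det J = -555.0000).
Solving J·Δ = −F gives Δ = (0.1261, -1.3626).
Then the next iterate is (x, y)₁ = (1.1261, 1.1374).

(1.1261, 1.1374)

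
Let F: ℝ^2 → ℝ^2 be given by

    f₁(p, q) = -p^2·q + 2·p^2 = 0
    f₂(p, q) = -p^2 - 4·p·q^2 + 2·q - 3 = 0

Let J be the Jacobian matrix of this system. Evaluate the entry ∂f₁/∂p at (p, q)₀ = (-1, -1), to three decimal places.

-6.000

∂f₁/∂p = -2·p·q + 4·p.
At (-1, -1) this is -6.000.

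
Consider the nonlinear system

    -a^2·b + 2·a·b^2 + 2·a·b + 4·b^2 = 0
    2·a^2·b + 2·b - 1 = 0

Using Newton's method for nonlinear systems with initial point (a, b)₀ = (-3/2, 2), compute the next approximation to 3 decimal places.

At (-3/2, 2): F = (-6.500, 12.000).
Jacobian J = [[-2·a·b + 2·b^2 + 2·b, -a^2 + 4·a·b + 2·a + 8·b], [4·a·b, 2·a^2 + 2]].
At the point, J = [[18.000, -1.250], [-12.000, 6.500]] (det J = 102.000).
Solving J·Δ = −F gives Δ = (0.267, -1.353).
Then the next iterate is (a, b)₁ = (-1.233, 0.647).

(-1.233, 0.647)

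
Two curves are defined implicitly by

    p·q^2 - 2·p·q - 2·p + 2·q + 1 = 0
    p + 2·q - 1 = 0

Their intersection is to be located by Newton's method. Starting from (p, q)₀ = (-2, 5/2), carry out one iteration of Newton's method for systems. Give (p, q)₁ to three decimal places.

At (-2, 5/2): F = (7.500, 2.000).
Jacobian J = [[q^2 - 2·q - 2, 2·p·q - 2·p + 2], [1, 2]].
At the point, J = [[-0.750, -4.000], [1.000, 2.000]] (det J = 2.500).
Solving J·Δ = −F gives Δ = (-9.200, 3.600).
Then the next iterate is (p, q)₁ = (-11.200, 6.100).

(-11.200, 6.100)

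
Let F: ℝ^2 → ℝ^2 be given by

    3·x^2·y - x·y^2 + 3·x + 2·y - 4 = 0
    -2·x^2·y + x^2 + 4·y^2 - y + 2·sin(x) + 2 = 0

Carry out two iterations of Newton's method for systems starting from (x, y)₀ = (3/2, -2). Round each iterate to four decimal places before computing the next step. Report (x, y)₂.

(0.1887, -0.2557)

At (3/2, -2): F = (-23.0000, 33.244990).
Jacobian J = [[6·x·y - y^2 + 3, 3·x^2 - 2·x·y + 2], [-4·x·y + 2·x + 2·cos(x), -2·x^2 + 8·y - 1]].
At the point, J = [[-19.0000, 14.7500], [15.141474, -21.5000]] (det J = 185.163253).
Solving J·Δ = −F gives Δ = (-0.0223, 1.5305).
Then the next iterate is (x, y)₁ = (1.4777, -0.4695).
Round to (1.4777, -0.4695) and repeat: F = (-3.907227, 9.576555), J = [[-1.383111, 9.938352], [5.916444, -9.123195]].
Δ = (-1.2890, 0.2138), so (x, y)₂ = (0.1887, -0.2557).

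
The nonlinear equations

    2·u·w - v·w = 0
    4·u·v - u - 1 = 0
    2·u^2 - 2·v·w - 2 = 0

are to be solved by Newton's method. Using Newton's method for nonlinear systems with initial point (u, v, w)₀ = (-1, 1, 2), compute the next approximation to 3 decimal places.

(-0.692, 0.231, 0.923)

At (-1, 1, 2): F = (-6.000, -4.000, -4.000).
Jacobian J = [[2·w, -w, 2·u - v], [4·v - 1, 4·u, 0], [4·u, -2·w, -2·v]].
At the point, J = [[4.000, -2.000, -3.000], [3.000, -4.000, 0.000], [-4.000, -4.000, -2.000]] (det J = 104.000).
Solving J·Δ = −F gives Δ = (0.308, -0.769, -1.077).
Then the next iterate is (u, v, w)₁ = (-0.692, 0.231, 0.923).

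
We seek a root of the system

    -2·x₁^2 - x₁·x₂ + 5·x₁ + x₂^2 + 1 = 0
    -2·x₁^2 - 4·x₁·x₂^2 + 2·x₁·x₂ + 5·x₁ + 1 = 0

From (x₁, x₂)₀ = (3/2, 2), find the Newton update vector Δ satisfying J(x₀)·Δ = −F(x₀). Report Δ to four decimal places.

(0.7330, -1.1204)

At (3/2, 2): F = (5.0000, -14.0000).
Jacobian J = [[-4·x₁ - x₂ + 5, -x₁ + 2·x₂], [-4·x₁ - 4·x₂^2 + 2·x₂ + 5, -8·x₁·x₂ + 2·x₁]].
At the point, J = [[-3.0000, 2.5000], [-13.0000, -21.0000]] (det J = 95.5000).
Solving J·Δ = −F gives Δ = (0.7330, -1.1204).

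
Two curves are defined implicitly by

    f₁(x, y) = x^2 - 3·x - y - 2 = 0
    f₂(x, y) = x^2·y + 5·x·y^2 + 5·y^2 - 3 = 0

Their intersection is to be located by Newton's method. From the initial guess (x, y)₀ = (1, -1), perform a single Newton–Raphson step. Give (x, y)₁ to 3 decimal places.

(-1.864, -1.136)

At (1, -1): F = (-3.000, 6.000).
Jacobian J = [[2·x - 3, -1], [2·x·y + 5·y^2, x^2 + 10·x·y + 10·y]].
At the point, J = [[-1.000, -1.000], [3.000, -19.000]] (det J = 22.000).
Solving J·Δ = −F gives Δ = (-2.864, -0.136).
Then the next iterate is (x, y)₁ = (-1.864, -1.136).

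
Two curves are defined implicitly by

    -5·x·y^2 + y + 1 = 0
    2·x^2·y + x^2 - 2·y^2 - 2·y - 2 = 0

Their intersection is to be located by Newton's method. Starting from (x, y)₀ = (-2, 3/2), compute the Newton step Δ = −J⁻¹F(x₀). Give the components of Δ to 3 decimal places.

(0.406, -0.659)

At (-2, 3/2): F = (25.000, 6.500).
Jacobian J = [[-5·y^2, -10·x·y + 1], [4·x·y + 2·x, 2·x^2 - 4·y - 2]].
At the point, J = [[-11.250, 31.000], [-16.000, 0.000]] (det J = 496.000).
Solving J·Δ = −F gives Δ = (0.406, -0.659).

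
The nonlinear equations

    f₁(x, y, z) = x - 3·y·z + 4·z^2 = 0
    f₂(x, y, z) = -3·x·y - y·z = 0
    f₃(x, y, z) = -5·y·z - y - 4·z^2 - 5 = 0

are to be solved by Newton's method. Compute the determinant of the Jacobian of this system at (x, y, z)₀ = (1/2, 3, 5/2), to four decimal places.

3798.5000

J = [[1, -3·z, -3·y + 8·z], [-3·y, -3·x - z, -y], [0, -5·z - 1, -5·y - 8·z]].
At the point, J = [[1.0000, -7.5000, 11.0000], [-9.0000, -4.0000, -3.0000], [0.0000, -13.5000, -35.0000]].
det J = 3798.5000.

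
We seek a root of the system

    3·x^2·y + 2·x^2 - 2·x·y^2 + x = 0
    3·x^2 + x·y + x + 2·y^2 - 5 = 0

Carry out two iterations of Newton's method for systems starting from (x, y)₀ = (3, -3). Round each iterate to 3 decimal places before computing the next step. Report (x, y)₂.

(0.533, -2.029)

At (3, -3): F = (-114.000, 34.000).
Jacobian J = [[6·x·y + 4·x - 2·y^2 + 1, 3·x^2 - 4·x·y], [6·x + y + 1, x + 4·y]].
At the point, J = [[-59.000, 63.000], [16.000, -9.000]] (det J = -477.000).
Solving J·Δ = −F gives Δ = (-2.340, -0.382).
Then the next iterate is (x, y)₁ = (0.660, -3.382).
Round to (0.660, -3.382) and repeat: F = (-17.98646, 17.61053), J = [[-32.62857, 10.23528], [1.578, -12.868]].
Δ = (-0.127, 1.353), so (x, y)₂ = (0.533, -2.029).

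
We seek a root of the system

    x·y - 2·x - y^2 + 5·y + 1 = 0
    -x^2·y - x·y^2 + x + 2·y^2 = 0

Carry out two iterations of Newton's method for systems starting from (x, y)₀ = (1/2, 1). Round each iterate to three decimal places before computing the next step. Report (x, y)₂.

(-3.974, -2.307)

At (1/2, 1): F = (4.500, 1.750).
Jacobian J = [[y - 2, x - 2·y + 5], [-2·x·y - y^2 + 1, -x^2 - 2·x·y + 4·y]].
At the point, J = [[-1.000, 3.500], [-1.000, 2.750]] (det J = 0.750).
Solving J·Δ = −F gives Δ = (-8.333, -3.667).
Then the next iterate is (x, y)₁ = (-7.833, -2.667).
Round to (-7.833, -2.667) and repeat: F = (17.10872, 225.74419), J = [[-4.667, 2.501], [-47.89411, -113.80511]].
Δ = (3.859, 0.360), so (x, y)₂ = (-3.974, -2.307).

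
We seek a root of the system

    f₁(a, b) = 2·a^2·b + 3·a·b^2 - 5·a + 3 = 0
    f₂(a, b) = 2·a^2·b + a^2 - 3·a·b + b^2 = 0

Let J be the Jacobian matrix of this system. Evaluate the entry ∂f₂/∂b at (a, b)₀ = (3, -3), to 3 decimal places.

3.000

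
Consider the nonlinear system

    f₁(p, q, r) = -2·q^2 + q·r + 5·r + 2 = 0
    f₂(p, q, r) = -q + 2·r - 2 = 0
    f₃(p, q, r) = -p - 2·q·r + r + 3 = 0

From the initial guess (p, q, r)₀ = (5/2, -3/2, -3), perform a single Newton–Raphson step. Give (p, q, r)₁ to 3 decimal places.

At (5/2, -3/2, -3): F = (-13.000, -6.500, -11.500).
Jacobian J = [[0, -4·q + r, q + 5], [0, -1, 2], [-1, -2·r, -2·q + 1]].
At the point, J = [[0.000, 3.000, 3.500], [0.000, -1.000, 2.000], [-1.000, 6.000, 4.000]] (det J = -9.500).
Solving J·Δ = −F gives Δ = (4.237, 0.342, 3.421).
Then the next iterate is (p, q, r)₁ = (6.737, -1.158, 0.421).

(6.737, -1.158, 0.421)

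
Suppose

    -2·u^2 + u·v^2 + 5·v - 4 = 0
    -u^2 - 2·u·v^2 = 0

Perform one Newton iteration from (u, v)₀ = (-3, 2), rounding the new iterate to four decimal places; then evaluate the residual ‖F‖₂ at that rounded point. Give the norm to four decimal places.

At (-3, 2): F = (-24.0000, 15.0000).
Jacobian J = [[-4·u + v^2, 2·u·v + 5], [-2·u - 2·v^2, -4·u·v]].
At the point, J = [[16.0000, -7.0000], [-2.0000, 24.0000]] (det J = 370.0000).
Solving J·Δ = −F gives Δ = (1.2730, -0.5189).
Then the next iterate is (u, v)₁ = (-1.7270, 1.4811).
Re-evaluating at (-1.7270, 1.4811): F = (-6.348004, 4.594363), so ‖F‖₂ = 7.8362.

7.8362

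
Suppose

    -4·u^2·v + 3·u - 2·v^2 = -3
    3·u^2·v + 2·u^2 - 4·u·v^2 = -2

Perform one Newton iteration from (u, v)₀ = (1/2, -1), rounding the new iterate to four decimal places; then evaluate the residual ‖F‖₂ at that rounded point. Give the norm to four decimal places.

0.9768

At (1/2, -1): F = (3.5000, -0.2500).
Jacobian J = [[-8·u·v + 3, -4·u^2 - 4·v], [6·u·v + 4·u - 4·v^2, 3·u^2 - 8·u·v]].
At the point, J = [[7.0000, 3.0000], [-5.0000, 4.7500]] (det J = 48.2500).
Solving J·Δ = −F gives Δ = (-0.3601, -0.3264).
Then the next iterate is (u, v)₁ = (0.1399, -1.3264).
Re-evaluating at (0.1399, -1.3264): F = (0.004867, 0.976738), so ‖F‖₂ = 0.9768.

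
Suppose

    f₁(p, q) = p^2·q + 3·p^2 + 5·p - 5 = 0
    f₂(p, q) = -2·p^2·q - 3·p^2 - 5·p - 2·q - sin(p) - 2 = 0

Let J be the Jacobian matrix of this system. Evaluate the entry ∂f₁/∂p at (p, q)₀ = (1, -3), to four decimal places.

5.0000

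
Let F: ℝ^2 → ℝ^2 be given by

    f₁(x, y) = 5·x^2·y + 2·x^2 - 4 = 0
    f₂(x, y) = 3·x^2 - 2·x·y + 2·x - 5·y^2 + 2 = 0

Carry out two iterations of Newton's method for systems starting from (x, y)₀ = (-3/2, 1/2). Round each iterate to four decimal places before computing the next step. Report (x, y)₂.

At (-3/2, 1/2): F = (6.1250, 6.0000).
Jacobian J = [[10·x·y + 4·x, 5·x^2], [6·x - 2·y + 2, -2·x - 10·y]].
At the point, J = [[-13.5000, 11.2500], [-8.0000, -2.0000]] (det J = 117.0000).
Solving J·Δ = −F gives Δ = (0.6816, 0.2735).
Then the next iterate is (x, y)₁ = (-0.8184, 0.7735).
Round to (-0.8184, 0.7735) and repeat: F = (-0.070074, 0.647089), J = [[-9.603924, 3.348893], [-4.4574, -6.0982]].
Δ = (0.0237, 0.0888), so (x, y)₂ = (-0.7947, 0.8623).

(-0.7947, 0.8623)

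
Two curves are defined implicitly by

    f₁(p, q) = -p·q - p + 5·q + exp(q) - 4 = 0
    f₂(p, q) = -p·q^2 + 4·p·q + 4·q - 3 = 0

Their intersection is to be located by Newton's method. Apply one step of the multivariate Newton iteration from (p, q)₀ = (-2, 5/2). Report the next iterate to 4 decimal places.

(-0.1096, 1.4018)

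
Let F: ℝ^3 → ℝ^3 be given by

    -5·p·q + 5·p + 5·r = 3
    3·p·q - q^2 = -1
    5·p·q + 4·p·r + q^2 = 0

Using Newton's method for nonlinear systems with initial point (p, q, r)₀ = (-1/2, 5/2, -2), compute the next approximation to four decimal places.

At (-1/2, 5/2, -2): F = (-9.2500, -9.0000, 4.0000).
Jacobian J = [[-5·q + 5, -5·p, 5], [3·q, 3·p - 2·q, 0], [5·q + 4·r, 5·p + 2·q, 4·p]].
At the point, J = [[-7.5000, 2.5000, 5.0000], [7.5000, -6.5000, 0.0000], [4.5000, 2.5000, -2.0000]] (det J = 180.0000).
Solving J·Δ = −F gives Δ = (0.8208, -0.4375, 3.3000).
Then the next iterate is (p, q, r)₁ = (0.3208, 2.0625, 1.3000).

(0.3208, 2.0625, 1.3000)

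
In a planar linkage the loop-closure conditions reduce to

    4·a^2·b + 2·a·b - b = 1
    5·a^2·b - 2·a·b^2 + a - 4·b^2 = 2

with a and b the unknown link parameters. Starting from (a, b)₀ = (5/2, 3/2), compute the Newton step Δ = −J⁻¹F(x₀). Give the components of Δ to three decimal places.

At (5/2, 3/2): F = (42.500, 27.125).
Jacobian J = [[8·a·b + 2·b, 4·a^2 + 2·a - 1], [10·a·b - 2·b^2 + 1, 5·a^2 - 4·a·b - 8·b]].
At the point, J = [[33.000, 29.000], [34.000, 4.250]] (det J = -845.750).
Solving J·Δ = −F gives Δ = (-0.717, -0.650).

(-0.717, -0.650)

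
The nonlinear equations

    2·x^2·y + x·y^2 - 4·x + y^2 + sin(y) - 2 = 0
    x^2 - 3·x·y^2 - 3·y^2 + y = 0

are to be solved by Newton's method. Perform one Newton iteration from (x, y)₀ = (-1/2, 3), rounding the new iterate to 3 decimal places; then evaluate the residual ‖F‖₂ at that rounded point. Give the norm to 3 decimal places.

0.402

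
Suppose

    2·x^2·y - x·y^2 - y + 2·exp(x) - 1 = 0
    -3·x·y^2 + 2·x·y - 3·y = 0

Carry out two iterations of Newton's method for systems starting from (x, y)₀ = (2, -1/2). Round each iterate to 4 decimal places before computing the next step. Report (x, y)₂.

(0.2415, -0.9822)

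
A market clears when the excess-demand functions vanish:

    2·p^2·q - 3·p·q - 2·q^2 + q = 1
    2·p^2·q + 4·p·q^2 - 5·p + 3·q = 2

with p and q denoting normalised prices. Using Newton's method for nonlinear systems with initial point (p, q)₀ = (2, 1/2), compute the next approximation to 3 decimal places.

At (2, 1/2): F = (0.000, -4.500).
Jacobian J = [[4·p·q - 3·q, 2·p^2 - 3·p - 4·q + 1], [4·p·q + 4·q^2 - 5, 2·p^2 + 8·p·q + 3]].
At the point, J = [[2.500, 1.000], [0.000, 19.000]] (det J = 47.500).
Solving J·Δ = −F gives Δ = (-0.095, 0.237).
Then the next iterate is (p, q)₁ = (1.905, 0.737).

(1.905, 0.737)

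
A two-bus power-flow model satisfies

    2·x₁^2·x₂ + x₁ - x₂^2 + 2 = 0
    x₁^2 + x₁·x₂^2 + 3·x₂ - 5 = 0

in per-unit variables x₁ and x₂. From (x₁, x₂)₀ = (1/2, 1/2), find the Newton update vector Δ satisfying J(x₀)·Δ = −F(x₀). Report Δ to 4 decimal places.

At (1/2, 1/2): F = (2.5000, -3.1250).
Jacobian J = [[4·x₁·x₂ + 1, 2·x₁^2 - 2·x₂], [2·x₁ + x₂^2, 2·x₁·x₂ + 3]].
At the point, J = [[2.0000, -0.5000], [1.2500, 3.5000]] (det J = 7.6250).
Solving J·Δ = −F gives Δ = (-0.9426, 1.2295).

(-0.9426, 1.2295)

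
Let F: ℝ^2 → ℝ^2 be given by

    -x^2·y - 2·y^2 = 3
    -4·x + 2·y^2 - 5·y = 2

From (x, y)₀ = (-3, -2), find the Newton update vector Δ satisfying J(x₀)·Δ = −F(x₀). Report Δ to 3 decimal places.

(0.414, 2.026)

At (-3, -2): F = (7.000, 28.000).
Jacobian J = [[-2·x·y, -x^2 - 4·y], [-4, 4·y - 5]].
At the point, J = [[-12.000, -1.000], [-4.000, -13.000]] (det J = 152.000).
Solving J·Δ = −F gives Δ = (0.414, 2.026).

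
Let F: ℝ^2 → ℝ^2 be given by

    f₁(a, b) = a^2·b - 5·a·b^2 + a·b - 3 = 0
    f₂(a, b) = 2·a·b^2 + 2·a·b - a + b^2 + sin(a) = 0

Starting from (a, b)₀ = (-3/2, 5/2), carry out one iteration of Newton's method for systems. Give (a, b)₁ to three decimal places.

At (-3/2, 5/2): F = (45.750, -19.49749).
Jacobian J = [[2·a·b - 5·b^2 + b, a^2 - 10·a·b + a], [2·b^2 + 2·b + cos(a) - 1, 4·a·b + 2·a + 2·b]].
At the point, J = [[-36.250, 38.250], [16.57074, -13.000]] (det J = -162.58070).
Solving J·Δ = −F gives Δ = (0.929, -0.316).
Then the next iterate is (a, b)₁ = (-0.571, 2.184).

(-0.571, 2.184)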